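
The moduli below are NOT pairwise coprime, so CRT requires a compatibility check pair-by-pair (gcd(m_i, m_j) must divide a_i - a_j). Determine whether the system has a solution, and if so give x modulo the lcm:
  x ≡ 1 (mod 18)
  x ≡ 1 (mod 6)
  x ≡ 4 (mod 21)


Moduli 18, 6, 21 are not pairwise coprime, so CRT works modulo lcm(m_i) when all pairwise compatibility conditions hold.
Pairwise compatibility: gcd(m_i, m_j) must divide a_i - a_j for every pair.
Merge one congruence at a time:
  Start: x ≡ 1 (mod 18).
  Combine with x ≡ 1 (mod 6): gcd(18, 6) = 6; 1 - 1 = 0, which IS divisible by 6, so compatible.
    Write x = 1 + 18·t and substitute into x ≡ 1 (mod 6): 18·t ≡ 1 − 1 = 0 (mod 6).
    Divide the congruence (and modulus) by g = 6: 3·t ≡ 0 (mod 1).
    Modulo 1 every t works; take t = 0.
    Then x = 1 + 18·0 = 1, valid modulo lcm(18, 6) = 18: x ≡ 1 (mod 18).
  Combine with x ≡ 4 (mod 21): gcd(18, 21) = 3; 4 - 1 = 3, which IS divisible by 3, so compatible.
    Write x = 1 + 18·t and substitute into x ≡ 4 (mod 21): 18·t ≡ 4 − 1 = 3 (mod 21).
    Divide the congruence (and modulus) by g = 3: 6·t ≡ 1 (mod 7).
    The inverse of 6 mod 7 is 6 (since 6·6 = 36 = 5·7 + 1), so t ≡ 6·1 = 6 ≡ 6 (mod 7).
    Then x = 1 + 18·6 = 109, valid modulo lcm(18, 21) = 126: x ≡ 109 (mod 126).
Verify: 109 mod 18 = 1, 109 mod 6 = 1, 109 mod 21 = 4.

x ≡ 109 (mod 126).


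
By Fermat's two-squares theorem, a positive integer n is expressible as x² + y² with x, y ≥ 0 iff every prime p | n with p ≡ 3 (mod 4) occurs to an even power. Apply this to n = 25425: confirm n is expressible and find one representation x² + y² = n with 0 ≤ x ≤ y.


Step 1: Factor n = 25425 = 3^2 · 5^2 · 113.
Step 2: Check the mod-4 condition on each prime factor: 3 ≡ 3 (mod 4), exponent 2 (must be even); 5 ≡ 1 (mod 4), exponent 2; 113 ≡ 1 (mod 4), exponent 1.
All primes ≡ 3 (mod 4) appear to even exponent (or don't appear), so by the two-squares theorem n IS expressible as a sum of two squares.
Step 3: Build a representation. Group n = k² · m with k = 3 and m = 5 · 5 · 113 = 2825 (a product of primes ≡ 1 (mod 4)); a representation of m scales to one of n via (k·x)² + (k·y)² = k²(x² + y²). Each prime p ≡ 1 (mod 4) is itself a sum of two squares; find a² by testing p − a² for a perfect square:
  5: 5 − 1² = 4 = 2² ⇒ 5 = 1² + 2².
  113: 113 − 1² = 112, 113 − 2² = 109, 113 − 3² = 104, 113 − 4² = 97, 113 − 5² = 88, 113 − 6² = 77, 113 − 7² = 64 = 8² ⇒ 113 = 7² + 8².
  Combine using the Brahmagupta–Fibonacci identity (a² + b²)(c² + d²) = (ac − bd)² + (ad + bc)² = (ac + bd)² + (ad − bc)²:
  5 · 5 = 25: from (1² + 2²)(1² + 2²), take (1·1 − 2·2, 1·2 + 2·1) = (1 − 4, 2 + 2) = (-3, 4); dropping signs (only squares matter) gives (3, 4); check 3² + 4² = 9 + 16 = 25 ✓.
  25 · 113 = 2825: from (3² + 4²)(7² + 8²), take (3·7 − 4·8, 3·8 + 4·7) = (21 − 32, 24 + 28) = (-11, 52); dropping signs (only squares matter) gives (11, 52); check 11² + 52² = 121 + 2704 = 2825 ✓.
  Scale by k = 3: (3·11, 3·52) = (33, 156).
Step 4: Order so x ≤ y and verify: 33² + 156² = 1089 + 24336 = 25425 = n. ✓

n = 25425 = 33² + 156² (one valid representation with x ≤ y).


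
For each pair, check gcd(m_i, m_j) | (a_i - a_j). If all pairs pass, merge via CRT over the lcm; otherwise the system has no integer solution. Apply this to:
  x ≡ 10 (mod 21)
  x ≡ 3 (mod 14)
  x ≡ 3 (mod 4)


Moduli 21, 14, 4 are not pairwise coprime, so CRT works modulo lcm(m_i) when all pairwise compatibility conditions hold.
Pairwise compatibility: gcd(m_i, m_j) must divide a_i - a_j for every pair.
Merge one congruence at a time:
  Start: x ≡ 10 (mod 21).
  Combine with x ≡ 3 (mod 14): gcd(21, 14) = 7; 3 - 10 = -7, which IS divisible by 7, so compatible.
    Write x = 10 + 21·t and substitute into x ≡ 3 (mod 14): 21·t ≡ 3 − 10 = -7 (mod 14).
    Divide the congruence (and modulus) by g = 7: 3·t ≡ -1 (mod 2).
    Reduce coefficients mod 2: 1·t ≡ 1 (mod 2).
    So t ≡ 1 (mod 2).
    Then x = 10 + 21·1 = 31, valid modulo lcm(21, 14) = 42: x ≡ 31 (mod 42).
  Combine with x ≡ 3 (mod 4): gcd(42, 4) = 2; 3 - 31 = -28, which IS divisible by 2, so compatible.
    Write x = 31 + 42·t and substitute into x ≡ 3 (mod 4): 42·t ≡ 3 − 31 = -28 (mod 4).
    Divide the congruence (and modulus) by g = 2: 21·t ≡ -14 (mod 2).
    Reduce coefficients mod 2: 1·t ≡ 0 (mod 2).
    So t ≡ 0 (mod 2).
    Then x = 31 + 42·0 = 31, valid modulo lcm(42, 4) = 84: x ≡ 31 (mod 84).
Verify: 31 mod 21 = 10, 31 mod 14 = 3, 31 mod 4 = 3.

x ≡ 31 (mod 84).


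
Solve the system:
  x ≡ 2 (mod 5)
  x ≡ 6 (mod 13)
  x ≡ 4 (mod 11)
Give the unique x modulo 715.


Moduli 5, 13, 11 are pairwise coprime; by CRT there is a unique solution modulo M = 5 · 13 · 11 = 715.
Solve pairwise, accumulating the modulus:
  Start with x ≡ 2 (mod 5).
  Combine with x ≡ 6 (mod 13): since gcd(5, 13) = 1, we get a unique residue mod 65.
    Write x = 2 + 5·t and substitute into x ≡ 6 (mod 13): 5·t ≡ 6 − 2 = 4 (mod 13).
    The inverse of 5 mod 13 is 8 (since 5·8 = 40 = 3·13 + 1), so t ≡ 8·4 = 32 ≡ 6 (mod 13).
    Then x = 2 + 5·6 = 32, valid modulo lcm(5, 13) = 65: x ≡ 32 (mod 65).
  Combine with x ≡ 4 (mod 11): since gcd(65, 11) = 1, we get a unique residue mod 715.
    Write x = 32 + 65·t and substitute into x ≡ 4 (mod 11): 65·t ≡ 4 − 32 = -28 (mod 11).
    Reduce coefficients mod 11: 10·t ≡ 5 (mod 11).
    The inverse of 10 mod 11 is 10 (since 10·10 = 100 = 9·11 + 1), so t ≡ 10·5 = 50 ≡ 6 (mod 11).
    Then x = 32 + 65·6 = 422, valid modulo lcm(65, 11) = 715: x ≡ 422 (mod 715).
Verify: 422 mod 5 = 2 ✓, 422 mod 13 = 6 ✓, 422 mod 11 = 4 ✓.

x ≡ 422 (mod 715).


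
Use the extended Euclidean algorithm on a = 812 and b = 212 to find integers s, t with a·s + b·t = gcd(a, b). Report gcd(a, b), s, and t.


Euclidean algorithm on (812, 212) — divide until remainder is 0:
  812 = 3 · 212 + 176
  212 = 1 · 176 + 36
  176 = 4 · 36 + 32
  36 = 1 · 32 + 4
  32 = 8 · 4 + 0
gcd(812, 212) = 4.
Track Bezout coefficients alongside the remainders: start with r₀ = 812 = a·1 + b·0 (s = 1, t = 0) and r₁ = 212 = a·0 + b·1 (s = 0, t = 1); each new remainder r_{k+1} = r_{k-1} − q_k·r_k inherits s_{k+1} = s_{k-1} − q_k·s_k, t_{k+1} = t_{k-1} − q_k·t_k, so r_k = a·s_k + b·t_k at every step:
  q = 3: r = 176, s = 1 − 3·0 = 1, t = 0 − 3·1 = -3  (check: 812·1 + 212·(-3) = 176)
  q = 1: r = 36, s = 0 − 1·1 = -1, t = 1 − 1·(-3) = 4  (check: 812·(-1) + 212·4 = 36)
  q = 4: r = 32, s = 1 − 4·(-1) = 5, t = -3 − 4·4 = -19  (check: 812·5 + 212·(-19) = 32)
  q = 1: r = 4, s = -1 − 1·5 = -6, t = 4 − 1·(-19) = 23  (check: 812·(-6) + 212·23 = 4)
The row with r = 4 (the gcd) gives the Bezout coefficients s = -6, t = 23.
Result: 812 · (-6) + 212 · (23) = 4.

gcd(812, 212) = 4; s = -6, t = 23 (check: 812·(-6) + 212·23 = 4).


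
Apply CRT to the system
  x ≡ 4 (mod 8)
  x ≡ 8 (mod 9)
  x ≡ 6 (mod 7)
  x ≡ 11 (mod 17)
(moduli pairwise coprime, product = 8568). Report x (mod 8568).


Product of moduli M = 8 · 9 · 7 · 17 = 8568.
Merge one congruence at a time:
  Start: x ≡ 4 (mod 8).
  Combine with x ≡ 8 (mod 9); new modulus lcm = 72.
    Write x = 4 + 8·t and substitute into x ≡ 8 (mod 9): 8·t ≡ 8 − 4 = 4 (mod 9).
    The inverse of 8 mod 9 is 8 (since 8·8 = 64 = 7·9 + 1), so t ≡ 8·4 = 32 ≡ 5 (mod 9).
    Then x = 4 + 8·5 = 44, valid modulo lcm(8, 9) = 72: x ≡ 44 (mod 72).
  Combine with x ≡ 6 (mod 7); new modulus lcm = 504.
    Write x = 44 + 72·t and substitute into x ≡ 6 (mod 7): 72·t ≡ 6 − 44 = -38 (mod 7).
    Reduce coefficients mod 7: 2·t ≡ 4 (mod 7).
    The inverse of 2 mod 7 is 4 (since 2·4 = 8 = 1·7 + 1), so t ≡ 4·4 = 16 ≡ 2 (mod 7).
    Then x = 44 + 72·2 = 188, valid modulo lcm(72, 7) = 504: x ≡ 188 (mod 504).
  Combine with x ≡ 11 (mod 17); new modulus lcm = 8568.
    Write x = 188 + 504·t and substitute into x ≡ 11 (mod 17): 504·t ≡ 11 − 188 = -177 (mod 17).
    Reduce coefficients mod 17: 11·t ≡ 10 (mod 17).
    The inverse of 11 mod 17 is 14 (since 11·14 = 154 = 9·17 + 1), so t ≡ 14·10 = 140 ≡ 4 (mod 17).
    Then x = 188 + 504·4 = 2204, valid modulo lcm(504, 17) = 8568: x ≡ 2204 (mod 8568).
Verify against each original: 2204 mod 8 = 4, 2204 mod 9 = 8, 2204 mod 7 = 6, 2204 mod 17 = 11.

x ≡ 2204 (mod 8568).


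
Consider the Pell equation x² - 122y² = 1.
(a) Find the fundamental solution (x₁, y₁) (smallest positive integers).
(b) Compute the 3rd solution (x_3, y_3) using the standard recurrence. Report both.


Step 1: Find the fundamental solution (x₁, y₁) of x² - 122y² = 1.
  Expand √122 as a continued fraction. a₀ = ⌊√122⌋ = 11; iterate m_{k+1} = d_k·a_k − m_k, d_{k+1} = (122 − m_{k+1}²)/d_k, a_{k+1} = ⌊(a₀ + m_{k+1})/d_{k+1}⌋ (starting m₀ = 0, d₀ = 1), with convergents p_k = a_k·p_{k-1} + p_{k-2}, q_k = a_k·q_{k-1} + q_{k-2} (p₋₁ = 1, q₋₁ = 0):
  k = 0: a₀ = 11; p₀/q₀ = 11/1; p₀² − 122·q₀² = 121 − 122 = -1.
  k = 1: m = 11, d = 1, a = ⌊(11 + 11)/1⌋ = 22; p/q = (22·11 + 1)/(22·1 + 0) = 243/22; p² − 122·q² = 59049 − 59048 = 1.
  The first convergent with p² − 122·q² = 1 gives the fundamental solution (x₁, y₁) = (243, 22).
Step 2: Apply the recurrence (x_{n+1}, y_{n+1}) = (x₁x_n + 122y₁y_n, x₁y_n + y₁x_n) repeatedly.
  From (x_1, y_1) = (243, 22): x_2 = 243·243 + 122·22·22 = 118097; y_2 = 243·22 + 22·243 = 10692.
  From (x_2, y_2) = (118097, 10692): x_3 = 243·118097 + 122·22·10692 = 57394899; y_3 = 243·10692 + 22·118097 = 5196290.
Step 3: Verify x_3² - 122·y_3² = 3294174431220201 - 3294174431220200 = 1 (should be 1). ✓

(x_1, y_1) = (243, 22); (x_3, y_3) = (57394899, 5196290).


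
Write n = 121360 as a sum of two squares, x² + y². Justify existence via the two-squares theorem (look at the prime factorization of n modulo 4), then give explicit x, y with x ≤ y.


Step 1: Factor n = 121360 = 2^4 · 5 · 37 · 41.
Step 2: Check the mod-4 condition on each prime factor: 2 = 2 (special); 5 ≡ 1 (mod 4), exponent 1; 37 ≡ 1 (mod 4), exponent 1; 41 ≡ 1 (mod 4), exponent 1.
All primes ≡ 3 (mod 4) appear to even exponent (or don't appear), so by the two-squares theorem n IS expressible as a sum of two squares.
Step 3: Build a representation. Group n = k² · m with k = 4 and m = 5 · 37 · 41 = 7585 (a product of primes ≡ 1 (mod 4)); a representation of m scales to one of n via (k·x)² + (k·y)² = k²(x² + y²). Each prime p ≡ 1 (mod 4) is itself a sum of two squares; find a² by testing p − a² for a perfect square:
  5: 5 − 1² = 4 = 2² ⇒ 5 = 1² + 2².
  37: 37 − 1² = 36 = 6² ⇒ 37 = 1² + 6².
  41: 41 − 1² = 40, 41 − 2² = 37, 41 − 3² = 32, 41 − 4² = 25 = 5² ⇒ 41 = 4² + 5².
  Combine using the Brahmagupta–Fibonacci identity (a² + b²)(c² + d²) = (ac − bd)² + (ad + bc)² = (ac + bd)² + (ad − bc)²:
  5 · 37 = 185: from (1² + 2²)(1² + 6²), take (1·1 − 2·6, 1·6 + 2·1) = (1 − 12, 6 + 2) = (-11, 8); dropping signs (only squares matter) gives (11, 8); check 11² + 8² = 121 + 64 = 185 ✓.
  185 · 41 = 7585: from (11² + 8²)(4² + 5²), take (11·4 − 8·5, 11·5 + 8·4) = (44 − 40, 55 + 32) = (4, 87); check 4² + 87² = 16 + 7569 = 7585 ✓.
  Scale by k = 4: (4·4, 4·87) = (16, 348).
Step 4: Order so x ≤ y and verify: 16² + 348² = 256 + 121104 = 121360 = n. ✓

n = 121360 = 16² + 348² (one valid representation with x ≤ y).


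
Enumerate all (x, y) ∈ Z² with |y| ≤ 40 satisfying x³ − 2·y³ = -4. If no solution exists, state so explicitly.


The equation is x³ - 2y³ = -4. For fixed y, x³ = 2·y³ − 4, so a solution requires the RHS to be a perfect cube.
Strategy: iterate y from -40 to 40, compute RHS = 2·y³ − 4, and check whether it is a (positive or negative) perfect cube.
Check small values of y:
  y = 0: RHS = -4 is not a perfect cube.
  y = 1: RHS = -2 is not a perfect cube.
  y = -1: RHS = -6 is not a perfect cube.
  y = 2: RHS = 12 is not a perfect cube.
  y = -2: RHS = -20 is not a perfect cube.
  y = 3: RHS = 50 is not a perfect cube.
  y = -3: RHS = -58 is not a perfect cube.
Continuing the search up to |y| = 40 finds no solutions either.
No (x, y) in the scanned range satisfies the equation.

No integer solutions with |y| ≤ 40.


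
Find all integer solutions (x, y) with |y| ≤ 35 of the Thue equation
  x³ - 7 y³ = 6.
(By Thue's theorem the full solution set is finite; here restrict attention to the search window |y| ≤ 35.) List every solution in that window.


The equation is x³ - 7y³ = 6. For fixed y, x³ = 7·y³ + 6, so a solution requires the RHS to be a perfect cube.
Strategy: iterate y from -35 to 35, compute RHS = 7·y³ + 6, and check whether it is a (positive or negative) perfect cube.
Check small values of y:
  y = 0: RHS = 6 is not a perfect cube.
  y = 1: RHS = 13 is not a perfect cube.
  y = -1: RHS = -1 = (-1)³ ⇒ x = -1 works.
  y = 2: RHS = 62 is not a perfect cube.
  y = -2: RHS = -50 is not a perfect cube.
  y = 3: RHS = 195 is not a perfect cube.
  y = -3: RHS = -183 is not a perfect cube.
Continuing the search up to |y| = 35 finds no further solutions beyond those listed.
Collected solutions: (-1, -1).

Solutions (with |y| ≤ 35): (-1, -1).


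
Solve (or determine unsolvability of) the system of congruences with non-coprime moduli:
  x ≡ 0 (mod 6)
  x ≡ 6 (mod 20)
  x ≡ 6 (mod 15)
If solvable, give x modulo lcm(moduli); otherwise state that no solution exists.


Moduli 6, 20, 15 are not pairwise coprime, so CRT works modulo lcm(m_i) when all pairwise compatibility conditions hold.
Pairwise compatibility: gcd(m_i, m_j) must divide a_i - a_j for every pair.
Merge one congruence at a time:
  Start: x ≡ 0 (mod 6).
  Combine with x ≡ 6 (mod 20): gcd(6, 20) = 2; 6 - 0 = 6, which IS divisible by 2, so compatible.
    Write x = 0 + 6·t and substitute into x ≡ 6 (mod 20): 6·t ≡ 6 − 0 = 6 (mod 20).
    Divide the congruence (and modulus) by g = 2: 3·t ≡ 3 (mod 10).
    The inverse of 3 mod 10 is 7 (since 3·7 = 21 = 2·10 + 1), so t ≡ 7·3 = 21 ≡ 1 (mod 10).
    Then x = 0 + 6·1 = 6, valid modulo lcm(6, 20) = 60: x ≡ 6 (mod 60).
  Combine with x ≡ 6 (mod 15): gcd(60, 15) = 15; 6 - 6 = 0, which IS divisible by 15, so compatible.
    Write x = 6 + 60·t and substitute into x ≡ 6 (mod 15): 60·t ≡ 6 − 6 = 0 (mod 15).
    Divide the congruence (and modulus) by g = 15: 4·t ≡ 0 (mod 1).
    Modulo 1 every t works; take t = 0.
    Then x = 6 + 60·0 = 6, valid modulo lcm(60, 15) = 60: x ≡ 6 (mod 60).
Verify: 6 mod 6 = 0, 6 mod 20 = 6, 6 mod 15 = 6.

x ≡ 6 (mod 60).


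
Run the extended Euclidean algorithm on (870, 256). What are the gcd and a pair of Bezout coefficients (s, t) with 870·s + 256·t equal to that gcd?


Euclidean algorithm on (870, 256) — divide until remainder is 0:
  870 = 3 · 256 + 102
  256 = 2 · 102 + 52
  102 = 1 · 52 + 50
  52 = 1 · 50 + 2
  50 = 25 · 2 + 0
gcd(870, 256) = 2.
Track Bezout coefficients alongside the remainders: start with r₀ = 870 = a·1 + b·0 (s = 1, t = 0) and r₁ = 256 = a·0 + b·1 (s = 0, t = 1); each new remainder r_{k+1} = r_{k-1} − q_k·r_k inherits s_{k+1} = s_{k-1} − q_k·s_k, t_{k+1} = t_{k-1} − q_k·t_k, so r_k = a·s_k + b·t_k at every step:
  q = 3: r = 102, s = 1 − 3·0 = 1, t = 0 − 3·1 = -3  (check: 870·1 + 256·(-3) = 102)
  q = 2: r = 52, s = 0 − 2·1 = -2, t = 1 − 2·(-3) = 7  (check: 870·(-2) + 256·7 = 52)
  q = 1: r = 50, s = 1 − 1·(-2) = 3, t = -3 − 1·7 = -10  (check: 870·3 + 256·(-10) = 50)
  q = 1: r = 2, s = -2 − 1·3 = -5, t = 7 − 1·(-10) = 17  (check: 870·(-5) + 256·17 = 2)
The row with r = 2 (the gcd) gives the Bezout coefficients s = -5, t = 17.
Result: 870 · (-5) + 256 · (17) = 2.

gcd(870, 256) = 2; s = -5, t = 17 (check: 870·(-5) + 256·17 = 2).


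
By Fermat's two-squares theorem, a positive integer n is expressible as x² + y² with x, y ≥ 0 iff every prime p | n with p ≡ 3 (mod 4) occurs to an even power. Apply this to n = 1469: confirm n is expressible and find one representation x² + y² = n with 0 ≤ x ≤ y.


Step 1: Factor n = 1469 = 13 · 113.
Step 2: Check the mod-4 condition on each prime factor: 13 ≡ 1 (mod 4), exponent 1; 113 ≡ 1 (mod 4), exponent 1.
All primes ≡ 3 (mod 4) appear to even exponent (or don't appear), so by the two-squares theorem n IS expressible as a sum of two squares.
Step 3: Build a representation. Here n = 13 · 113 is a product of primes ≡ 1 (mod 4). Each prime p ≡ 1 (mod 4) is itself a sum of two squares; find a² by testing p − a² for a perfect square:
  13: 13 − 1² = 12, 13 − 2² = 9 = 3² ⇒ 13 = 2² + 3².
  113: 113 − 1² = 112, 113 − 2² = 109, 113 − 3² = 104, 113 − 4² = 97, 113 − 5² = 88, 113 − 6² = 77, 113 − 7² = 64 = 8² ⇒ 113 = 7² + 8².
  Combine using the Brahmagupta–Fibonacci identity (a² + b²)(c² + d²) = (ac − bd)² + (ad + bc)² = (ac + bd)² + (ad − bc)²:
  13 · 113 = 1469: from (2² + 3²)(7² + 8²), take (2·7 − 3·8, 2·8 + 3·7) = (14 − 24, 16 + 21) = (-10, 37); dropping signs (only squares matter) gives (10, 37); check 10² + 37² = 100 + 1369 = 1469 ✓.
Step 4: Order so x ≤ y and verify: 10² + 37² = 100 + 1369 = 1469 = n. ✓

n = 1469 = 10² + 37² (one valid representation with x ≤ y).


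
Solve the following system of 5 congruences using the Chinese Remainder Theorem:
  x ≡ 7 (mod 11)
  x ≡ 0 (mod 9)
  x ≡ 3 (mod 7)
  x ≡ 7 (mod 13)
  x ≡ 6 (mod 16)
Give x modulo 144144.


Product of moduli M = 11 · 9 · 7 · 13 · 16 = 144144.
Merge one congruence at a time:
  Start: x ≡ 7 (mod 11).
  Combine with x ≡ 0 (mod 9); new modulus lcm = 99.
    Write x = 7 + 11·t and substitute into x ≡ 0 (mod 9): 11·t ≡ 0 − 7 = -7 (mod 9).
    Reduce coefficients mod 9: 2·t ≡ 2 (mod 9).
    The inverse of 2 mod 9 is 5 (since 2·5 = 10 = 1·9 + 1), so t ≡ 5·2 = 10 ≡ 1 (mod 9).
    Then x = 7 + 11·1 = 18, valid modulo lcm(11, 9) = 99: x ≡ 18 (mod 99).
  Combine with x ≡ 3 (mod 7); new modulus lcm = 693.
    Write x = 18 + 99·t and substitute into x ≡ 3 (mod 7): 99·t ≡ 3 − 18 = -15 (mod 7).
    Reduce coefficients mod 7: 1·t ≡ 6 (mod 7).
    So t ≡ 6 (mod 7).
    Then x = 18 + 99·6 = 612, valid modulo lcm(99, 7) = 693: x ≡ 612 (mod 693).
  Combine with x ≡ 7 (mod 13); new modulus lcm = 9009.
    Write x = 612 + 693·t and substitute into x ≡ 7 (mod 13): 693·t ≡ 7 − 612 = -605 (mod 13).
    Reduce coefficients mod 13: 4·t ≡ 6 (mod 13).
    The inverse of 4 mod 13 is 10 (since 4·10 = 40 = 3·13 + 1), so t ≡ 10·6 = 60 ≡ 8 (mod 13).
    Then x = 612 + 693·8 = 6156, valid modulo lcm(693, 13) = 9009: x ≡ 6156 (mod 9009).
  Combine with x ≡ 6 (mod 16); new modulus lcm = 144144.
    Write x = 6156 + 9009·t and substitute into x ≡ 6 (mod 16): 9009·t ≡ 6 − 6156 = -6150 (mod 16).
    Reduce coefficients mod 16: 1·t ≡ 10 (mod 16).
    So t ≡ 10 (mod 16).
    Then x = 6156 + 9009·10 = 96246, valid modulo lcm(9009, 16) = 144144: x ≡ 96246 (mod 144144).
Verify against each original: 96246 mod 11 = 7, 96246 mod 9 = 0, 96246 mod 7 = 3, 96246 mod 13 = 7, 96246 mod 16 = 6.

x ≡ 96246 (mod 144144).


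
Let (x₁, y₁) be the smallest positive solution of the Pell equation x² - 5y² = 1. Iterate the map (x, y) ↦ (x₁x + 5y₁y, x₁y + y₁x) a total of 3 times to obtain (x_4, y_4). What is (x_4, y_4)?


Step 1: Find the fundamental solution (x₁, y₁) of x² - 5y² = 1.
  Expand √5 as a continued fraction. a₀ = ⌊√5⌋ = 2; iterate m_{k+1} = d_k·a_k − m_k, d_{k+1} = (5 − m_{k+1}²)/d_k, a_{k+1} = ⌊(a₀ + m_{k+1})/d_{k+1}⌋ (starting m₀ = 0, d₀ = 1), with convergents p_k = a_k·p_{k-1} + p_{k-2}, q_k = a_k·q_{k-1} + q_{k-2} (p₋₁ = 1, q₋₁ = 0):
  k = 0: a₀ = 2; p₀/q₀ = 2/1; p₀² − 5·q₀² = 4 − 5 = -1.
  k = 1: m = 2, d = 1, a = ⌊(2 + 2)/1⌋ = 4; p/q = (4·2 + 1)/(4·1 + 0) = 9/4; p² − 5·q² = 81 − 80 = 1.
  The first convergent with p² − 5·q² = 1 gives the fundamental solution (x₁, y₁) = (9, 4).
Step 2: Apply the recurrence (x_{n+1}, y_{n+1}) = (x₁x_n + 5y₁y_n, x₁y_n + y₁x_n) repeatedly.
  From (x_1, y_1) = (9, 4): x_2 = 9·9 + 5·4·4 = 161; y_2 = 9·4 + 4·9 = 72.
  From (x_2, y_2) = (161, 72): x_3 = 9·161 + 5·4·72 = 2889; y_3 = 9·72 + 4·161 = 1292.
  From (x_3, y_3) = (2889, 1292): x_4 = 9·2889 + 5·4·1292 = 51841; y_4 = 9·1292 + 4·2889 = 23184.
Step 3: Verify x_4² - 5·y_4² = 2687489281 - 2687489280 = 1 (should be 1). ✓

(x_1, y_1) = (9, 4); (x_4, y_4) = (51841, 23184).


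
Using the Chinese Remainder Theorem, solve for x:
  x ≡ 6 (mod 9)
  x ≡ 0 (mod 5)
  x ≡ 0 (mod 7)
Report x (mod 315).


Moduli 9, 5, 7 are pairwise coprime; by CRT there is a unique solution modulo M = 9 · 5 · 7 = 315.
Solve pairwise, accumulating the modulus:
  Start with x ≡ 6 (mod 9).
  Combine with x ≡ 0 (mod 5): since gcd(9, 5) = 1, we get a unique residue mod 45.
    Write x = 6 + 9·t and substitute into x ≡ 0 (mod 5): 9·t ≡ 0 − 6 = -6 (mod 5).
    Reduce coefficients mod 5: 4·t ≡ 4 (mod 5).
    The inverse of 4 mod 5 is 4 (since 4·4 = 16 = 3·5 + 1), so t ≡ 4·4 = 16 ≡ 1 (mod 5).
    Then x = 6 + 9·1 = 15, valid modulo lcm(9, 5) = 45: x ≡ 15 (mod 45).
  Combine with x ≡ 0 (mod 7): since gcd(45, 7) = 1, we get a unique residue mod 315.
    Write x = 15 + 45·t and substitute into x ≡ 0 (mod 7): 45·t ≡ 0 − 15 = -15 (mod 7).
    Reduce coefficients mod 7: 3·t ≡ 6 (mod 7).
    The inverse of 3 mod 7 is 5 (since 3·5 = 15 = 2·7 + 1), so t ≡ 5·6 = 30 ≡ 2 (mod 7).
    Then x = 15 + 45·2 = 105, valid modulo lcm(45, 7) = 315: x ≡ 105 (mod 315).
Verify: 105 mod 9 = 6 ✓, 105 mod 5 = 0 ✓, 105 mod 7 = 0 ✓.

x ≡ 105 (mod 315).


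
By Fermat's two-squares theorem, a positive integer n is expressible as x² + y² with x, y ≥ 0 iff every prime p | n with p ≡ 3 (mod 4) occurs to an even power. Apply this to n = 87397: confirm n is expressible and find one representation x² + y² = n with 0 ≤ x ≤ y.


Step 1: Factor n = 87397 = 17 · 53 · 97.
Step 2: Check the mod-4 condition on each prime factor: 17 ≡ 1 (mod 4), exponent 1; 53 ≡ 1 (mod 4), exponent 1; 97 ≡ 1 (mod 4), exponent 1.
All primes ≡ 3 (mod 4) appear to even exponent (or don't appear), so by the two-squares theorem n IS expressible as a sum of two squares.
Step 3: Build a representation. Here n = 17 · 53 · 97 is a product of primes ≡ 1 (mod 4). Each prime p ≡ 1 (mod 4) is itself a sum of two squares; find a² by testing p − a² for a perfect square:
  17: 17 − 1² = 16 = 4² ⇒ 17 = 1² + 4².
  53: 53 − 1² = 52, 53 − 2² = 49 = 7² ⇒ 53 = 2² + 7².
  97: 97 − 1² = 96, 97 − 2² = 93, 97 − 3² = 88, 97 − 4² = 81 = 9² ⇒ 97 = 4² + 9².
  Combine using the Brahmagupta–Fibonacci identity (a² + b²)(c² + d²) = (ac − bd)² + (ad + bc)² = (ac + bd)² + (ad − bc)²:
  17 · 53 = 901: from (1² + 4²)(2² + 7²), take (1·2 − 4·7, 1·7 + 4·2) = (2 − 28, 7 + 8) = (-26, 15); dropping signs (only squares matter) gives (26, 15); check 26² + 15² = 676 + 225 = 901 ✓.
  901 · 97 = 87397: from (26² + 15²)(4² + 9²), take (26·4 − 15·9, 26·9 + 15·4) = (104 − 135, 234 + 60) = (-31, 294); dropping signs (only squares matter) gives (31, 294); check 31² + 294² = 961 + 86436 = 87397 ✓.
Step 4: Order so x ≤ y and verify: 31² + 294² = 961 + 86436 = 87397 = n. ✓

n = 87397 = 31² + 294² (one valid representation with x ≤ y).


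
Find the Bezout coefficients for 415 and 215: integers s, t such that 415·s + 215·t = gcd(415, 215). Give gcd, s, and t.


Euclidean algorithm on (415, 215) — divide until remainder is 0:
  415 = 1 · 215 + 200
  215 = 1 · 200 + 15
  200 = 13 · 15 + 5
  15 = 3 · 5 + 0
gcd(415, 215) = 5.
Track Bezout coefficients alongside the remainders: start with r₀ = 415 = a·1 + b·0 (s = 1, t = 0) and r₁ = 215 = a·0 + b·1 (s = 0, t = 1); each new remainder r_{k+1} = r_{k-1} − q_k·r_k inherits s_{k+1} = s_{k-1} − q_k·s_k, t_{k+1} = t_{k-1} − q_k·t_k, so r_k = a·s_k + b·t_k at every step:
  q = 1: r = 200, s = 1 − 1·0 = 1, t = 0 − 1·1 = -1  (check: 415·1 + 215·(-1) = 200)
  q = 1: r = 15, s = 0 − 1·1 = -1, t = 1 − 1·(-1) = 2  (check: 415·(-1) + 215·2 = 15)
  q = 13: r = 5, s = 1 − 13·(-1) = 14, t = -1 − 13·2 = -27  (check: 415·14 + 215·(-27) = 5)
The row with r = 5 (the gcd) gives the Bezout coefficients s = 14, t = -27.
Result: 415 · (14) + 215 · (-27) = 5.

gcd(415, 215) = 5; s = 14, t = -27 (check: 415·14 + 215·(-27) = 5).


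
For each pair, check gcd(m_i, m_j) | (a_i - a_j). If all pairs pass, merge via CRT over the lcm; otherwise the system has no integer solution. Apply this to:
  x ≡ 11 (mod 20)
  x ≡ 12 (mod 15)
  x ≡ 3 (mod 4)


Moduli 20, 15, 4 are not pairwise coprime, so CRT works modulo lcm(m_i) when all pairwise compatibility conditions hold.
Pairwise compatibility: gcd(m_i, m_j) must divide a_i - a_j for every pair.
Merge one congruence at a time:
  Start: x ≡ 11 (mod 20).
  Combine with x ≡ 12 (mod 15): gcd(20, 15) = 5, and 12 - 11 = 1 is NOT divisible by 5.
    ⇒ system is inconsistent (no integer solution).

No solution (the system is inconsistent).


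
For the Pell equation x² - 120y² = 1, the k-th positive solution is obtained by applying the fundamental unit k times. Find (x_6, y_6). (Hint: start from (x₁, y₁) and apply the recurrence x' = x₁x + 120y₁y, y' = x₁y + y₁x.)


Step 1: Find the fundamental solution (x₁, y₁) of x² - 120y² = 1.
  Expand √120 as a continued fraction. a₀ = ⌊√120⌋ = 10; iterate m_{k+1} = d_k·a_k − m_k, d_{k+1} = (120 − m_{k+1}²)/d_k, a_{k+1} = ⌊(a₀ + m_{k+1})/d_{k+1}⌋ (starting m₀ = 0, d₀ = 1), with convergents p_k = a_k·p_{k-1} + p_{k-2}, q_k = a_k·q_{k-1} + q_{k-2} (p₋₁ = 1, q₋₁ = 0):
  k = 0: a₀ = 10; p₀/q₀ = 10/1; p₀² − 120·q₀² = 100 − 120 = -20.
  k = 1: m = 10, d = 20, a = ⌊(10 + 10)/20⌋ = 1; p/q = (1·10 + 1)/(1·1 + 0) = 11/1; p² − 120·q² = 121 − 120 = 1.
  The first convergent with p² − 120·q² = 1 gives the fundamental solution (x₁, y₁) = (11, 1).
Step 2: Apply the recurrence (x_{n+1}, y_{n+1}) = (x₁x_n + 120y₁y_n, x₁y_n + y₁x_n) repeatedly.
  From (x_1, y_1) = (11, 1): x_2 = 11·11 + 120·1·1 = 241; y_2 = 11·1 + 1·11 = 22.
  From (x_2, y_2) = (241, 22): x_3 = 11·241 + 120·1·22 = 5291; y_3 = 11·22 + 1·241 = 483.
  From (x_3, y_3) = (5291, 483): x_4 = 11·5291 + 120·1·483 = 116161; y_4 = 11·483 + 1·5291 = 10604.
  From (x_4, y_4) = (116161, 10604): x_5 = 11·116161 + 120·1·10604 = 2550251; y_5 = 11·10604 + 1·116161 = 232805.
  From (x_5, y_5) = (2550251, 232805): x_6 = 11·2550251 + 120·1·232805 = 55989361; y_6 = 11·232805 + 1·2550251 = 5111106.
Step 3: Verify x_6² - 120·y_6² = 3134808545188321 - 3134808545188320 = 1 (should be 1). ✓

(x_1, y_1) = (11, 1); (x_6, y_6) = (55989361, 5111106).


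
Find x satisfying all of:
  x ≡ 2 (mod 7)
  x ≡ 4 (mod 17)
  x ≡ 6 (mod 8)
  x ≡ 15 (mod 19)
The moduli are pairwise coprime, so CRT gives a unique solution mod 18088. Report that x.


Product of moduli M = 7 · 17 · 8 · 19 = 18088.
Merge one congruence at a time:
  Start: x ≡ 2 (mod 7).
  Combine with x ≡ 4 (mod 17); new modulus lcm = 119.
    Write x = 2 + 7·t and substitute into x ≡ 4 (mod 17): 7·t ≡ 4 − 2 = 2 (mod 17).
    The inverse of 7 mod 17 is 5 (since 7·5 = 35 = 2·17 + 1), so t ≡ 5·2 = 10 ≡ 10 (mod 17).
    Then x = 2 + 7·10 = 72, valid modulo lcm(7, 17) = 119: x ≡ 72 (mod 119).
  Combine with x ≡ 6 (mod 8); new modulus lcm = 952.
    Write x = 72 + 119·t and substitute into x ≡ 6 (mod 8): 119·t ≡ 6 − 72 = -66 (mod 8).
    Reduce coefficients mod 8: 7·t ≡ 6 (mod 8).
    The inverse of 7 mod 8 is 7 (since 7·7 = 49 = 6·8 + 1), so t ≡ 7·6 = 42 ≡ 2 (mod 8).
    Then x = 72 + 119·2 = 310, valid modulo lcm(119, 8) = 952: x ≡ 310 (mod 952).
  Combine with x ≡ 15 (mod 19); new modulus lcm = 18088.
    Write x = 310 + 952·t and substitute into x ≡ 15 (mod 19): 952·t ≡ 15 − 310 = -295 (mod 19).
    Reduce coefficients mod 19: 2·t ≡ 9 (mod 19).
    The inverse of 2 mod 19 is 10 (since 2·10 = 20 = 1·19 + 1), so t ≡ 10·9 = 90 ≡ 14 (mod 19).
    Then x = 310 + 952·14 = 13638, valid modulo lcm(952, 19) = 18088: x ≡ 13638 (mod 18088).
Verify against each original: 13638 mod 7 = 2, 13638 mod 17 = 4, 13638 mod 8 = 6, 13638 mod 19 = 15.

x ≡ 13638 (mod 18088).


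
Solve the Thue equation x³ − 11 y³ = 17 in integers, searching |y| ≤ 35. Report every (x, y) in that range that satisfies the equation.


The equation is x³ - 11y³ = 17. For fixed y, x³ = 11·y³ + 17, so a solution requires the RHS to be a perfect cube.
Strategy: iterate y from -35 to 35, compute RHS = 11·y³ + 17, and check whether it is a (positive or negative) perfect cube.
Check small values of y:
  y = 0: RHS = 17 is not a perfect cube.
  y = 1: RHS = 28 is not a perfect cube.
  y = -1: RHS = 6 is not a perfect cube.
  y = 2: RHS = 105 is not a perfect cube.
  y = -2: RHS = -71 is not a perfect cube.
  y = 3: RHS = 314 is not a perfect cube.
  y = -3: RHS = -280 is not a perfect cube.
Continuing the search up to |y| = 35 finds no solutions either.
No (x, y) in the scanned range satisfies the equation.

No integer solutions with |y| ≤ 35.


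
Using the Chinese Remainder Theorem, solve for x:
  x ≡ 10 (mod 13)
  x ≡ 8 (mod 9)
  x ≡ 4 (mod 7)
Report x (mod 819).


Moduli 13, 9, 7 are pairwise coprime; by CRT there is a unique solution modulo M = 13 · 9 · 7 = 819.
Solve pairwise, accumulating the modulus:
  Start with x ≡ 10 (mod 13).
  Combine with x ≡ 8 (mod 9): since gcd(13, 9) = 1, we get a unique residue mod 117.
    Write x = 10 + 13·t and substitute into x ≡ 8 (mod 9): 13·t ≡ 8 − 10 = -2 (mod 9).
    Reduce coefficients mod 9: 4·t ≡ 7 (mod 9).
    The inverse of 4 mod 9 is 7 (since 4·7 = 28 = 3·9 + 1), so t ≡ 7·7 = 49 ≡ 4 (mod 9).
    Then x = 10 + 13·4 = 62, valid modulo lcm(13, 9) = 117: x ≡ 62 (mod 117).
  Combine with x ≡ 4 (mod 7): since gcd(117, 7) = 1, we get a unique residue mod 819.
    Write x = 62 + 117·t and substitute into x ≡ 4 (mod 7): 117·t ≡ 4 − 62 = -58 (mod 7).
    Reduce coefficients mod 7: 5·t ≡ 5 (mod 7).
    The inverse of 5 mod 7 is 3 (since 5·3 = 15 = 2·7 + 1), so t ≡ 3·5 = 15 ≡ 1 (mod 7).
    Then x = 62 + 117·1 = 179, valid modulo lcm(117, 7) = 819: x ≡ 179 (mod 819).
Verify: 179 mod 13 = 10 ✓, 179 mod 9 = 8 ✓, 179 mod 7 = 4 ✓.

x ≡ 179 (mod 819).


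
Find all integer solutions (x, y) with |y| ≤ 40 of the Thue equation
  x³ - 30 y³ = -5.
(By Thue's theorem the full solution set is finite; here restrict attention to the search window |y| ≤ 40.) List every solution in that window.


The equation is x³ - 30y³ = -5. For fixed y, x³ = 30·y³ − 5, so a solution requires the RHS to be a perfect cube.
Strategy: iterate y from -40 to 40, compute RHS = 30·y³ − 5, and check whether it is a (positive or negative) perfect cube.
Check small values of y:
  y = 0: RHS = -5 is not a perfect cube.
  y = 1: RHS = 25 is not a perfect cube.
  y = -1: RHS = -35 is not a perfect cube.
  y = 2: RHS = 235 is not a perfect cube.
  y = -2: RHS = -245 is not a perfect cube.
  y = 3: RHS = 805 is not a perfect cube.
  y = -3: RHS = -815 is not a perfect cube.
Continuing the search up to |y| = 40 finds no solutions either.
No (x, y) in the scanned range satisfies the equation.

No integer solutions with |y| ≤ 40.


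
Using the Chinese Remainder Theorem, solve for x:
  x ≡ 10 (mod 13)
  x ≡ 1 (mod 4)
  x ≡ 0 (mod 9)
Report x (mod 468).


Moduli 13, 4, 9 are pairwise coprime; by CRT there is a unique solution modulo M = 13 · 4 · 9 = 468.
Solve pairwise, accumulating the modulus:
  Start with x ≡ 10 (mod 13).
  Combine with x ≡ 1 (mod 4): since gcd(13, 4) = 1, we get a unique residue mod 52.
    Write x = 10 + 13·t and substitute into x ≡ 1 (mod 4): 13·t ≡ 1 − 10 = -9 (mod 4).
    Reduce coefficients mod 4: 1·t ≡ 3 (mod 4).
    So t ≡ 3 (mod 4).
    Then x = 10 + 13·3 = 49, valid modulo lcm(13, 4) = 52: x ≡ 49 (mod 52).
  Combine with x ≡ 0 (mod 9): since gcd(52, 9) = 1, we get a unique residue mod 468.
    Write x = 49 + 52·t and substitute into x ≡ 0 (mod 9): 52·t ≡ 0 − 49 = -49 (mod 9).
    Reduce coefficients mod 9: 7·t ≡ 5 (mod 9).
    The inverse of 7 mod 9 is 4 (since 7·4 = 28 = 3·9 + 1), so t ≡ 4·5 = 20 ≡ 2 (mod 9).
    Then x = 49 + 52·2 = 153, valid modulo lcm(52, 9) = 468: x ≡ 153 (mod 468).
Verify: 153 mod 13 = 10 ✓, 153 mod 4 = 1 ✓, 153 mod 9 = 0 ✓.

x ≡ 153 (mod 468).


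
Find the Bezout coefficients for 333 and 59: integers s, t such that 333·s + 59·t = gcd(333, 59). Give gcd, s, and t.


Euclidean algorithm on (333, 59) — divide until remainder is 0:
  333 = 5 · 59 + 38
  59 = 1 · 38 + 21
  38 = 1 · 21 + 17
  21 = 1 · 17 + 4
  17 = 4 · 4 + 1
  4 = 4 · 1 + 0
gcd(333, 59) = 1.
Track Bezout coefficients alongside the remainders: start with r₀ = 333 = a·1 + b·0 (s = 1, t = 0) and r₁ = 59 = a·0 + b·1 (s = 0, t = 1); each new remainder r_{k+1} = r_{k-1} − q_k·r_k inherits s_{k+1} = s_{k-1} − q_k·s_k, t_{k+1} = t_{k-1} − q_k·t_k, so r_k = a·s_k + b·t_k at every step:
  q = 5: r = 38, s = 1 − 5·0 = 1, t = 0 − 5·1 = -5  (check: 333·1 + 59·(-5) = 38)
  q = 1: r = 21, s = 0 − 1·1 = -1, t = 1 − 1·(-5) = 6  (check: 333·(-1) + 59·6 = 21)
  q = 1: r = 17, s = 1 − 1·(-1) = 2, t = -5 − 1·6 = -11  (check: 333·2 + 59·(-11) = 17)
  q = 1: r = 4, s = -1 − 1·2 = -3, t = 6 − 1·(-11) = 17  (check: 333·(-3) + 59·17 = 4)
  q = 4: r = 1, s = 2 − 4·(-3) = 14, t = -11 − 4·17 = -79  (check: 333·14 + 59·(-79) = 1)
The row with r = 1 (the gcd) gives the Bezout coefficients s = 14, t = -79.
Result: 333 · (14) + 59 · (-79) = 1.

gcd(333, 59) = 1; s = 14, t = -79 (check: 333·14 + 59·(-79) = 1).


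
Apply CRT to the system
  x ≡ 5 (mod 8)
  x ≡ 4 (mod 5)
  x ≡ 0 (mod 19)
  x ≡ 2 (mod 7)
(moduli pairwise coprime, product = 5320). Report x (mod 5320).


Product of moduli M = 8 · 5 · 19 · 7 = 5320.
Merge one congruence at a time:
  Start: x ≡ 5 (mod 8).
  Combine with x ≡ 4 (mod 5); new modulus lcm = 40.
    Write x = 5 + 8·t and substitute into x ≡ 4 (mod 5): 8·t ≡ 4 − 5 = -1 (mod 5).
    Reduce coefficients mod 5: 3·t ≡ 4 (mod 5).
    The inverse of 3 mod 5 is 2 (since 3·2 = 6 = 1·5 + 1), so t ≡ 2·4 = 8 ≡ 3 (mod 5).
    Then x = 5 + 8·3 = 29, valid modulo lcm(8, 5) = 40: x ≡ 29 (mod 40).
  Combine with x ≡ 0 (mod 19); new modulus lcm = 760.
    Write x = 29 + 40·t and substitute into x ≡ 0 (mod 19): 40·t ≡ 0 − 29 = -29 (mod 19).
    Reduce coefficients mod 19: 2·t ≡ 9 (mod 19).
    The inverse of 2 mod 19 is 10 (since 2·10 = 20 = 1·19 + 1), so t ≡ 10·9 = 90 ≡ 14 (mod 19).
    Then x = 29 + 40·14 = 589, valid modulo lcm(40, 19) = 760: x ≡ 589 (mod 760).
  Combine with x ≡ 2 (mod 7); new modulus lcm = 5320.
    Write x = 589 + 760·t and substitute into x ≡ 2 (mod 7): 760·t ≡ 2 − 589 = -587 (mod 7).
    Reduce coefficients mod 7: 4·t ≡ 1 (mod 7).
    The inverse of 4 mod 7 is 2 (since 4·2 = 8 = 1·7 + 1), so t ≡ 2·1 = 2 ≡ 2 (mod 7).
    Then x = 589 + 760·2 = 2109, valid modulo lcm(760, 7) = 5320: x ≡ 2109 (mod 5320).
Verify against each original: 2109 mod 8 = 5, 2109 mod 5 = 4, 2109 mod 19 = 0, 2109 mod 7 = 2.

x ≡ 2109 (mod 5320).


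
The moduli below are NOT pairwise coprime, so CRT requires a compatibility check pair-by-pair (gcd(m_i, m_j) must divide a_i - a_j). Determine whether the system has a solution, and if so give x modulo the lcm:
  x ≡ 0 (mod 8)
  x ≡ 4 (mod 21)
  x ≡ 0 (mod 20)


Moduli 8, 21, 20 are not pairwise coprime, so CRT works modulo lcm(m_i) when all pairwise compatibility conditions hold.
Pairwise compatibility: gcd(m_i, m_j) must divide a_i - a_j for every pair.
Merge one congruence at a time:
  Start: x ≡ 0 (mod 8).
  Combine with x ≡ 4 (mod 21): gcd(8, 21) = 1; 4 - 0 = 4, which IS divisible by 1, so compatible.
    Write x = 0 + 8·t and substitute into x ≡ 4 (mod 21): 8·t ≡ 4 − 0 = 4 (mod 21).
    The inverse of 8 mod 21 is 8 (since 8·8 = 64 = 3·21 + 1), so t ≡ 8·4 = 32 ≡ 11 (mod 21).
    Then x = 0 + 8·11 = 88, valid modulo lcm(8, 21) = 168: x ≡ 88 (mod 168).
  Combine with x ≡ 0 (mod 20): gcd(168, 20) = 4; 0 - 88 = -88, which IS divisible by 4, so compatible.
    Write x = 88 + 168·t and substitute into x ≡ 0 (mod 20): 168·t ≡ 0 − 88 = -88 (mod 20).
    Divide the congruence (and modulus) by g = 4: 42·t ≡ -22 (mod 5).
    Reduce coefficients mod 5: 2·t ≡ 3 (mod 5).
    The inverse of 2 mod 5 is 3 (since 2·3 = 6 = 1·5 + 1), so t ≡ 3·3 = 9 ≡ 4 (mod 5).
    Then x = 88 + 168·4 = 760, valid modulo lcm(168, 20) = 840: x ≡ 760 (mod 840).
Verify: 760 mod 8 = 0, 760 mod 21 = 4, 760 mod 20 = 0.

x ≡ 760 (mod 840).


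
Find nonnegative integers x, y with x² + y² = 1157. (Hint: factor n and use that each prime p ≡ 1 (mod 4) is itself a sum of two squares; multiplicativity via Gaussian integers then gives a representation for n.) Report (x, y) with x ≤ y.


Step 1: Factor n = 1157 = 13 · 89.
Step 2: Check the mod-4 condition on each prime factor: 13 ≡ 1 (mod 4), exponent 1; 89 ≡ 1 (mod 4), exponent 1.
All primes ≡ 3 (mod 4) appear to even exponent (or don't appear), so by the two-squares theorem n IS expressible as a sum of two squares.
Step 3: Build a representation. Here n = 13 · 89 is a product of primes ≡ 1 (mod 4). Each prime p ≡ 1 (mod 4) is itself a sum of two squares; find a² by testing p − a² for a perfect square:
  13: 13 − 1² = 12, 13 − 2² = 9 = 3² ⇒ 13 = 2² + 3².
  89: 89 − 1² = 88, 89 − 2² = 85, 89 − 3² = 80, 89 − 4² = 73, 89 − 5² = 64 = 8² ⇒ 89 = 5² + 8².
  Combine using the Brahmagupta–Fibonacci identity (a² + b²)(c² + d²) = (ac − bd)² + (ad + bc)² = (ac + bd)² + (ad − bc)²:
  13 · 89 = 1157: from (2² + 3²)(5² + 8²), take (2·5 − 3·8, 2·8 + 3·5) = (10 − 24, 16 + 15) = (-14, 31); dropping signs (only squares matter) gives (14, 31); check 14² + 31² = 196 + 961 = 1157 ✓.
Step 4: Order so x ≤ y and verify: 14² + 31² = 196 + 961 = 1157 = n. ✓

n = 1157 = 14² + 31² (one valid representation with x ≤ y).


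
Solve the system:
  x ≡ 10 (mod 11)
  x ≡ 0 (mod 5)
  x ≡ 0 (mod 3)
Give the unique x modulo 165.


Moduli 11, 5, 3 are pairwise coprime; by CRT there is a unique solution modulo M = 11 · 5 · 3 = 165.
Solve pairwise, accumulating the modulus:
  Start with x ≡ 10 (mod 11).
  Combine with x ≡ 0 (mod 5): since gcd(11, 5) = 1, we get a unique residue mod 55.
    Write x = 10 + 11·t and substitute into x ≡ 0 (mod 5): 11·t ≡ 0 − 10 = -10 (mod 5).
    Reduce coefficients mod 5: 1·t ≡ 0 (mod 5).
    So t ≡ 0 (mod 5).
    Then x = 10 + 11·0 = 10, valid modulo lcm(11, 5) = 55: x ≡ 10 (mod 55).
  Combine with x ≡ 0 (mod 3): since gcd(55, 3) = 1, we get a unique residue mod 165.
    Write x = 10 + 55·t and substitute into x ≡ 0 (mod 3): 55·t ≡ 0 − 10 = -10 (mod 3).
    Reduce coefficients mod 3: 1·t ≡ 2 (mod 3).
    So t ≡ 2 (mod 3).
    Then x = 10 + 55·2 = 120, valid modulo lcm(55, 3) = 165: x ≡ 120 (mod 165).
Verify: 120 mod 11 = 10 ✓, 120 mod 5 = 0 ✓, 120 mod 3 = 0 ✓.

x ≡ 120 (mod 165).


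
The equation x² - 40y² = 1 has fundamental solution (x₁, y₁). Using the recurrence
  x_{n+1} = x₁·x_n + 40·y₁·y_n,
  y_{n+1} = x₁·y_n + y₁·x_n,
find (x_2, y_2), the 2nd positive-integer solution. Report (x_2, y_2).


Step 1: Find the fundamental solution (x₁, y₁) of x² - 40y² = 1.
  Expand √40 as a continued fraction. a₀ = ⌊√40⌋ = 6; iterate m_{k+1} = d_k·a_k − m_k, d_{k+1} = (40 − m_{k+1}²)/d_k, a_{k+1} = ⌊(a₀ + m_{k+1})/d_{k+1}⌋ (starting m₀ = 0, d₀ = 1), with convergents p_k = a_k·p_{k-1} + p_{k-2}, q_k = a_k·q_{k-1} + q_{k-2} (p₋₁ = 1, q₋₁ = 0):
  k = 0: a₀ = 6; p₀/q₀ = 6/1; p₀² − 40·q₀² = 36 − 40 = -4.
  k = 1: m = 6, d = 4, a = ⌊(6 + 6)/4⌋ = 3; p/q = (3·6 + 1)/(3·1 + 0) = 19/3; p² − 40·q² = 361 − 360 = 1.
  The first convergent with p² − 40·q² = 1 gives the fundamental solution (x₁, y₁) = (19, 3).
Step 2: Apply the recurrence (x_{n+1}, y_{n+1}) = (x₁x_n + 40y₁y_n, x₁y_n + y₁x_n) repeatedly.
  From (x_1, y_1) = (19, 3): x_2 = 19·19 + 40·3·3 = 721; y_2 = 19·3 + 3·19 = 114.
Step 3: Verify x_2² - 40·y_2² = 519841 - 519840 = 1 (should be 1). ✓

(x_1, y_1) = (19, 3); (x_2, y_2) = (721, 114).
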